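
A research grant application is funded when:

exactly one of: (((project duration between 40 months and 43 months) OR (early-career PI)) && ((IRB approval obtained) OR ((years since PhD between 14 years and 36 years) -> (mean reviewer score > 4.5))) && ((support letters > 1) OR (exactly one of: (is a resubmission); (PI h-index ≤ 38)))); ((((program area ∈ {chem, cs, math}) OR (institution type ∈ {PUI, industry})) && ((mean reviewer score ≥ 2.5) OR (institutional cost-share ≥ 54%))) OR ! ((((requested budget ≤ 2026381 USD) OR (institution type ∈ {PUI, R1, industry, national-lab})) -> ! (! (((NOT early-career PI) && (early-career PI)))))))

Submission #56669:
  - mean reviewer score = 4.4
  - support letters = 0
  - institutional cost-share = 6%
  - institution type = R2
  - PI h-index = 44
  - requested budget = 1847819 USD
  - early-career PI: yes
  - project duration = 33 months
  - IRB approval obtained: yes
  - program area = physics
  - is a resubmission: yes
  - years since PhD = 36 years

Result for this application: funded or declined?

Declined

Atomic conditions:
  project duration between 40 months and 43 months: 33 in [40, 43] is false
  early-career PI: yes → true
  IRB approval obtained: yes → true
  years since PhD between 14 years and 36 years: 36 in [14, 36] is true
  mean reviewer score > 4.5: 4.4 > 4.5 is false
  support letters > 1: 0 > 1 is false
  is a resubmission: yes → true
  PI h-index ≤ 38: 44 ≤ 38 is false
  program area ∈ {chem, cs, math}: physics is not in the set → false
  institution type ∈ {PUI, industry}: R2 is not in the set → false
  mean reviewer score ≥ 2.5: 4.4 ≥ 2.5 is true
  institutional cost-share ≥ 54%: 6 ≥ 54 is false
  requested budget ≤ 2026381 USD: 1847819 ≤ 2026381 is true
  institution type ∈ {PUI, R1, industry, national-lab}: R2 is not in the set → false
  NOT early-career PI: yes → false
Combine:
[1.1] false OR true = true
[1.2.2] true → false = false
[1.2] true OR false = true
[1.3.2] exactly-one(true, false) = true
[1.3] false OR true = true
[1] true AND true AND true = true
[2.1.1] false OR false = false
[2.1.2] true OR false = true
[2.1] false AND true = false
[2.2.1.1] true OR false = true
[2.2.1.2.1.1] false AND true = false
[2.2.1.2.1] NOT false = true
[2.2.1.2] NOT true = false
[2.2.1] true → false = false
[2.2] NOT false = true
[2] false OR true = true
[root] exactly-one(true, true) = false
Overall: false → declined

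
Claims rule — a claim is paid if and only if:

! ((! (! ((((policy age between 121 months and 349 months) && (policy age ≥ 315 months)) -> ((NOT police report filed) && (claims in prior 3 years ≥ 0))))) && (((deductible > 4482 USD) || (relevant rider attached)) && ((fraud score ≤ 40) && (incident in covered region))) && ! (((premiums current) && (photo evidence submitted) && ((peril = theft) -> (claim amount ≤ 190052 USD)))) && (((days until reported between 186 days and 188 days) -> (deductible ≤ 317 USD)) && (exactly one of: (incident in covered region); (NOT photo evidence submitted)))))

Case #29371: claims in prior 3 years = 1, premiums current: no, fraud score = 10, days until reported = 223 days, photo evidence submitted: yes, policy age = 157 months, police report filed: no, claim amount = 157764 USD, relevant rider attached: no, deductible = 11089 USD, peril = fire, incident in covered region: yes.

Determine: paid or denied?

Atomic conditions:
  policy age between 121 months and 349 months: 157 in [121, 349] is true
  policy age ≥ 315 months: 157 ≥ 315 is false
  NOT police report filed: no → true
  claims in prior 3 years ≥ 0: 1 ≥ 0 is true
  deductible > 4482 USD: 11089 > 4482 is true
  relevant rider attached: no → false
  fraud score ≤ 40: 10 ≤ 40 is true
  incident in covered region: yes → true
  premiums current: no → false
  photo evidence submitted: yes → true
  peril = theft: fire == theft is false
  claim amount ≤ 190052 USD: 157764 ≤ 190052 is true
  days until reported between 186 days and 188 days: 223 in [186, 188] is false
  deductible ≤ 317 USD: 11089 ≤ 317 is false
  NOT photo evidence submitted: yes → false
Combine:
[1.1.1.1.1] true AND false = false
[1.1.1.1.2] true AND true = true
[1.1.1.1] false → true (antecedent false ⇒ implication holds) = true
[1.1.1] NOT true = false
[1.1] NOT false = true
[1.2.1] true OR false = true
[1.2.2] true AND true = true
[1.2] true AND true = true
[1.3.1.3] false → true (antecedent false ⇒ implication holds) = true
[1.3.1] false AND true AND true = false
[1.3] NOT false = true
[1.4.1] false → false (antecedent false ⇒ implication holds) = true
[1.4.2] exactly-one(true, false) = true
[1.4] true AND true = true
[1] true AND true AND true AND true = true
[root] NOT true = false
Overall: false → denied

Denied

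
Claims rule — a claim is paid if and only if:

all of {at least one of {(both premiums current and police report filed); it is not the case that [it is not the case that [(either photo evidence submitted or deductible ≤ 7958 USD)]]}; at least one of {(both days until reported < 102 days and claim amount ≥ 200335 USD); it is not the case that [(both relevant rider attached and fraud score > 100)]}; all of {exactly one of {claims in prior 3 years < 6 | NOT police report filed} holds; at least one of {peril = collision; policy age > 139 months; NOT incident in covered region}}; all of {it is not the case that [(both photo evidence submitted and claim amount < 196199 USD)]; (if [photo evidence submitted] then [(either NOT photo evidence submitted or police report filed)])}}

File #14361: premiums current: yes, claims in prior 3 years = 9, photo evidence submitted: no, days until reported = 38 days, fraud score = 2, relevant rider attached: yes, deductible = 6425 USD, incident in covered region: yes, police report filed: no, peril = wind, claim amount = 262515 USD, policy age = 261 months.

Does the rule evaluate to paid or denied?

Paid

Atomic conditions:
  premiums current: yes → true
  police report filed: no → false
  photo evidence submitted: no → false
  deductible ≤ 7958 USD: 6425 ≤ 7958 is true
  days until reported < 102 days: 38 < 102 is true
  claim amount ≥ 200335 USD: 262515 ≥ 200335 is true
  relevant rider attached: yes → true
  fraud score > 100: 2 > 100 is false
  claims in prior 3 years < 6: 9 < 6 is false
  NOT police report filed: no → true
  peril = collision: wind == collision is false
  policy age > 139 months: 261 > 139 is true
  NOT incident in covered region: yes → false
  claim amount < 196199 USD: 262515 < 196199 is false
  NOT photo evidence submitted: no → true
Combine:
[1.1] true AND false = false
[1.2.1.1] false OR true = true
[1.2.1] NOT true = false
[1.2] NOT false = true
[1] false OR true = true
[2.1] true AND true = true
[2.2.1] true AND false = false
[2.2] NOT false = true
[2] true OR true = true
[3.1] exactly-one(false, true) = true
[3.2] false OR true OR false = true
[3] true AND true = true
[4.1.1] false AND false = false
[4.1] NOT false = true
[4.2.2] true OR false = true
[4.2] false → true (antecedent false ⇒ implication holds) = true
[4] true AND true = true
[root] true AND true AND true AND true = true
Overall: true → paid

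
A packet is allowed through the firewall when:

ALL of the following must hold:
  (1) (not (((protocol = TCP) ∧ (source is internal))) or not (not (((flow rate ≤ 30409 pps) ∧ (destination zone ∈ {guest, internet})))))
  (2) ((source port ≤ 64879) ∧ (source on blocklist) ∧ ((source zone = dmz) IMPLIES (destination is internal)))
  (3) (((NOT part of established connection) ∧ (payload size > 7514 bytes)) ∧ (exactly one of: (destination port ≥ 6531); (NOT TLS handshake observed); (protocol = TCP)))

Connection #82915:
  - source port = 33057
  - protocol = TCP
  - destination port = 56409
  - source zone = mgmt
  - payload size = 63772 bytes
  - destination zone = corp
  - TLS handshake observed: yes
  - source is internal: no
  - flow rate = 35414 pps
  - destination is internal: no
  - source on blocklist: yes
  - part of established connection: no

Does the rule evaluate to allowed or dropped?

Dropped

Atomic conditions:
  protocol = TCP: TCP == TCP is true
  source is internal: no → false
  flow rate ≤ 30409 pps: 35414 ≤ 30409 is false
  destination zone ∈ {guest, internet}: corp is not in the set → false
  source port ≤ 64879: 33057 ≤ 64879 is true
  source on blocklist: yes → true
  source zone = dmz: mgmt == dmz is false
  destination is internal: no → false
  NOT part of established connection: no → true
  payload size > 7514 bytes: 63772 > 7514 is true
  destination port ≥ 6531: 56409 ≥ 6531 is true
  NOT TLS handshake observed: yes → false
Combine:
[1.1.1] true AND false = false
[1.1] NOT false = true
[1.2.1.1] false AND false = false
[1.2.1] NOT false = true
[1.2] NOT true = false
[1] true OR false = true
[2.3] false → false (antecedent false ⇒ implication holds) = true
[2] true AND true AND true = true
[3.1] true AND true = true
[3.2] exactly-one(true, false, true) = false
[3] true AND false = false
[root] true AND true AND false = false
Overall: false → dropped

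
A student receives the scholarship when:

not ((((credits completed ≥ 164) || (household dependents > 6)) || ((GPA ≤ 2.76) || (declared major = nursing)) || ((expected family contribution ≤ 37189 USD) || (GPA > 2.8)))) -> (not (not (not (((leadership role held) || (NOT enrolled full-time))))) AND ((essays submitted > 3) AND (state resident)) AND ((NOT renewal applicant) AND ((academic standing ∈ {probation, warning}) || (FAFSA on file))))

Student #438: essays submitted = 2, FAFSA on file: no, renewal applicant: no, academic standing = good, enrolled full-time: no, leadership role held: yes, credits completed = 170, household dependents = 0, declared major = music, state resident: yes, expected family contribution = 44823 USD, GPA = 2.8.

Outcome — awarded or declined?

Awarded

Atomic conditions:
  credits completed ≥ 164: 170 ≥ 164 is true
  household dependents > 6: 0 > 6 is false
  GPA ≤ 2.76: 2.8 ≤ 2.76 is false
  declared major = nursing: music == nursing is false
  expected family contribution ≤ 37189 USD: 44823 ≤ 37189 is false
  GPA > 2.8: 2.8 > 2.8 is false
  leadership role held: yes → true
  NOT enrolled full-time: no → true
  essays submitted > 3: 2 > 3 is false
  state resident: yes → true
  NOT renewal applicant: no → true
  academic standing ∈ {probation, warning}: good is not in the set → false
  FAFSA on file: no → false
Combine:
[1.1.1] true OR false = true
[1.1.2] false OR false = false
[1.1.3] false OR false = false
[1.1] true OR false OR false = true
[1] NOT true = false
[2.1.1.1.1] true OR true = true
[2.1.1.1] NOT true = false
[2.1.1] NOT false = true
[2.1] NOT true = false
[2.2] false AND true = false
[2.3.2] false OR false = false
[2.3] true AND false = false
[2] false AND false AND false = false
[root] false → false (antecedent false ⇒ implication holds) = true
Overall: true → awarded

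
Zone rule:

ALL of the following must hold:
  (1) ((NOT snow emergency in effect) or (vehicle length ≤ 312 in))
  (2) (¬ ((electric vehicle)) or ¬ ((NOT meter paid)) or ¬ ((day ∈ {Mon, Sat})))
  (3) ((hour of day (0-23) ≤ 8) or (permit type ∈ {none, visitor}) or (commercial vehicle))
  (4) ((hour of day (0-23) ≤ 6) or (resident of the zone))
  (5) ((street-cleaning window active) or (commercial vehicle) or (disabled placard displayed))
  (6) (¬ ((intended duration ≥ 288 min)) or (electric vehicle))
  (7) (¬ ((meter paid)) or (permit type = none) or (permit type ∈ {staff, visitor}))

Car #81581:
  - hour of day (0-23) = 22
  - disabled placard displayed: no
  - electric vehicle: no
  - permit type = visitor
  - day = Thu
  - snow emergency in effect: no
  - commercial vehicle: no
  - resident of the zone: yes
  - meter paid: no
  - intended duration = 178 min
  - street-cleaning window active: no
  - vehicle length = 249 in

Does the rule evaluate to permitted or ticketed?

Ticketed

Atomic conditions:
  NOT snow emergency in effect: no → true
  vehicle length ≤ 312 in: 249 ≤ 312 is true
  electric vehicle: no → false
  NOT meter paid: no → true
  day ∈ {Mon, Sat}: Thu is not in the set → false
  hour of day (0-23) ≤ 8: 22 ≤ 8 is false
  permit type ∈ {none, visitor}: visitor is in the set → true
  commercial vehicle: no → false
  hour of day (0-23) ≤ 6: 22 ≤ 6 is false
  resident of the zone: yes → true
  street-cleaning window active: no → false
  disabled placard displayed: no → false
  intended duration ≥ 288 min: 178 ≥ 288 is false
  meter paid: no → false
  permit type = none: visitor == none is false
  permit type ∈ {staff, visitor}: visitor is in the set → true
Combine:
[1] true OR true = true
[2.1] NOT false = true
[2.2] NOT true = false
[2.3] NOT false = true
[2] true OR false OR true = true
[3] false OR true OR false = true
[4] false OR true = true
[5] false OR false OR false = false
[6.1] NOT false = true
[6] true OR false = true
[7.1] NOT false = true
[7] true OR false OR true = true
[root] true AND true AND true AND true AND false AND true AND true = false
Overall: false → ticketed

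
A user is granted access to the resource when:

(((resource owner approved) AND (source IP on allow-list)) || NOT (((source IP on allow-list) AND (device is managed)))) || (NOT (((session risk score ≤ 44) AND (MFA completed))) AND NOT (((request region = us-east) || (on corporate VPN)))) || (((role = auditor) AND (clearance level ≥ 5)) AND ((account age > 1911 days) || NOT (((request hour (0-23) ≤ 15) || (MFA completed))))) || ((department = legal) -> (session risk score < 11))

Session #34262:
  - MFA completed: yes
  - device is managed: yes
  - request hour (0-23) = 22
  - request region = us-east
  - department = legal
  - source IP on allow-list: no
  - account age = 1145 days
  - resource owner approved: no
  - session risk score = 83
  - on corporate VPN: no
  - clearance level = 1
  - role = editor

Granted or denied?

Atomic conditions:
  resource owner approved: no → false
  source IP on allow-list: no → false
  device is managed: yes → true
  session risk score ≤ 44: 83 ≤ 44 is false
  MFA completed: yes → true
  request region = us-east: us-east == us-east is true
  on corporate VPN: no → false
  role = auditor: editor == auditor is false
  clearance level ≥ 5: 1 ≥ 5 is false
  account age > 1911 days: 1145 > 1911 is false
  request hour (0-23) ≤ 15: 22 ≤ 15 is false
  department = legal: legal == legal is true
  session risk score < 11: 83 < 11 is false
Combine:
[1.1] false AND false = false
[1.2.1] false AND true = false
[1.2] NOT false = true
[1] false OR true = true
[2.1.1] false AND true = false
[2.1] NOT false = true
[2.2.1] true OR false = true
[2.2] NOT true = false
[2] true AND false = false
[3.1] false AND false = false
[3.2.2.1] false OR true = true
[3.2.2] NOT true = false
[3.2] false OR false = false
[3] false AND false = false
[4] true → false = false
[root] true OR false OR false OR false = true
Overall: true → granted

Granted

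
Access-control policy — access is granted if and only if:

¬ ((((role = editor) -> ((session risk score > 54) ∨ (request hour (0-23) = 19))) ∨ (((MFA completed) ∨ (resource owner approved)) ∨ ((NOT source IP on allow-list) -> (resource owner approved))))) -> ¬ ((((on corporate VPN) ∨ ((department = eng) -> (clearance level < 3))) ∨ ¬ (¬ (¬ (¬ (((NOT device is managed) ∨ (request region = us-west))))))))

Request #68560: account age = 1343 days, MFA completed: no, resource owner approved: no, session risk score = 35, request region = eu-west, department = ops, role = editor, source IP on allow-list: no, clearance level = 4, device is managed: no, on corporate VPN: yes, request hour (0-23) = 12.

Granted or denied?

Atomic conditions:
  role = editor: editor == editor is true
  session risk score > 54: 35 > 54 is false
  request hour (0-23) = 19: 12 == 19 is false
  MFA completed: no → false
  resource owner approved: no → false
  NOT source IP on allow-list: no → true
  on corporate VPN: yes → true
  department = eng: ops == eng is false
  clearance level < 3: 4 < 3 is false
  NOT device is managed: no → true
  request region = us-west: eu-west == us-west is false
Combine:
[1.1.1.2] false OR false = false
[1.1.1] true → false = false
[1.1.2.1] false OR false = false
[1.1.2.2] true → false = false
[1.1.2] false OR false = false
[1.1] false OR false = false
[1] NOT false = true
[2.1.1.2] false → false (antecedent false ⇒ implication holds) = true
[2.1.1] true OR true = true
[2.1.2.1.1.1.1] true OR false = true
[2.1.2.1.1.1] NOT true = false
[2.1.2.1.1] NOT false = true
[2.1.2.1] NOT true = false
[2.1.2] NOT false = true
[2.1] true OR true = true
[2] NOT true = false
[root] true → false = false
Overall: false → denied

Denied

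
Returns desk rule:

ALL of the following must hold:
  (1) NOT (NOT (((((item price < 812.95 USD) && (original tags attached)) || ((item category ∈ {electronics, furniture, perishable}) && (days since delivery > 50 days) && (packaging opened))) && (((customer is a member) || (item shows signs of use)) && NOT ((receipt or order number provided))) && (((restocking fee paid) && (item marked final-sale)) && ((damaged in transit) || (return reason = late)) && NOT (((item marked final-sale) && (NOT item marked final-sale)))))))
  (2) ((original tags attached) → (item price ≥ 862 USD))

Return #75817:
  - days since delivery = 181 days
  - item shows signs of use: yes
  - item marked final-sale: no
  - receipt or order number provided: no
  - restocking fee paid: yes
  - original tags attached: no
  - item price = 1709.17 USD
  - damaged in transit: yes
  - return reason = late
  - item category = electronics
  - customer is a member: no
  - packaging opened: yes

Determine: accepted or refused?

Atomic conditions:
  item price < 812.95 USD: 1709.17 < 812.95 is false
  original tags attached: no → false
  item category ∈ {electronics, furniture, perishable}: electronics is in the set → true
  days since delivery > 50 days: 181 > 50 is true
  packaging opened: yes → true
  customer is a member: no → false
  item shows signs of use: yes → true
  receipt or order number provided: no → false
  restocking fee paid: yes → true
  item marked final-sale: no → false
  damaged in transit: yes → true
  return reason = late: late == late is true
  NOT item marked final-sale: no → true
  item price ≥ 862 USD: 1709.17 ≥ 862 is true
Combine:
[1.1.1.1.1] false AND false = false
[1.1.1.1.2] true AND true AND true = true
[1.1.1.1] false OR true = true
[1.1.1.2.1] false OR true = true
[1.1.1.2.2] NOT false = true
[1.1.1.2] true AND true = true
[1.1.1.3.1] true AND false = false
[1.1.1.3.2] true OR true = true
[1.1.1.3.3.1] false AND true = false
[1.1.1.3.3] NOT false = true
[1.1.1.3] false AND true AND true = false
[1.1.1] true AND true AND false = false
[1.1] NOT false = true
[1] NOT true = false
[2] false → true (antecedent false ⇒ implication holds) = true
[root] false AND true = false
Overall: false → refused

Refused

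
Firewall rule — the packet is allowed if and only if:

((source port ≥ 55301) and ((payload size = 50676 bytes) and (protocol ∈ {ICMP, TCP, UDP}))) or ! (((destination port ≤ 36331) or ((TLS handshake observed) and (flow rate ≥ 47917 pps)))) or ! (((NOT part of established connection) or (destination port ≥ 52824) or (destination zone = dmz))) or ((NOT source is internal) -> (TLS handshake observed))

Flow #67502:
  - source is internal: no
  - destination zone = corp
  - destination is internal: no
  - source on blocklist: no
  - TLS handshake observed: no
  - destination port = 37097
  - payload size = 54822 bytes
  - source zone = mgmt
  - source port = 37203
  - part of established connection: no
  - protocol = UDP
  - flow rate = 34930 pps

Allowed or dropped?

Allowed

Atomic conditions:
  source port ≥ 55301: 37203 ≥ 55301 is false
  payload size = 50676 bytes: 54822 == 50676 is false
  protocol ∈ {ICMP, TCP, UDP}: UDP is in the set → true
  destination port ≤ 36331: 37097 ≤ 36331 is false
  TLS handshake observed: no → false
  flow rate ≥ 47917 pps: 34930 ≥ 47917 is false
  NOT part of established connection: no → true
  destination port ≥ 52824: 37097 ≥ 52824 is false
  destination zone = dmz: corp == dmz is false
  NOT source is internal: no → true
Combine:
[1.2] false AND true = false
[1] false AND false = false
[2.1.2] false AND false = false
[2.1] false OR false = false
[2] NOT false = true
[3.1] true OR false OR false = true
[3] NOT true = false
[4] true → false = false
[root] false OR true OR false OR false = true
Overall: true → allowed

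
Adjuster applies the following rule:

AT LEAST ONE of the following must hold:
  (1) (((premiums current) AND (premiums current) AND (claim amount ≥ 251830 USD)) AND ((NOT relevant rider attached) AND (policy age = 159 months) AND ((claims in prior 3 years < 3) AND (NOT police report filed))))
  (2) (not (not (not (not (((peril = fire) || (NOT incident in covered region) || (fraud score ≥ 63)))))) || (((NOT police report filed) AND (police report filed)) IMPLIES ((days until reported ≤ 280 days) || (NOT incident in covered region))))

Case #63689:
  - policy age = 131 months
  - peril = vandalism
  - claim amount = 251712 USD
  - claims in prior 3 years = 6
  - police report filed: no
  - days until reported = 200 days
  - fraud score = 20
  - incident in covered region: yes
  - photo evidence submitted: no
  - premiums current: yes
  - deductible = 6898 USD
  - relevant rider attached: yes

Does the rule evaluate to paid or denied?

Atomic conditions:
  premiums current: yes → true
  claim amount ≥ 251830 USD: 251712 ≥ 251830 is false
  NOT relevant rider attached: yes → false
  policy age = 159 months: 131 == 159 is false
  claims in prior 3 years < 3: 6 < 3 is false
  NOT police report filed: no → true
  peril = fire: vandalism == fire is false
  NOT incident in covered region: yes → false
  fraud score ≥ 63: 20 ≥ 63 is false
  police report filed: no → false
  days until reported ≤ 280 days: 200 ≤ 280 is true
Combine:
[1.1] true AND true AND false = false
[1.2.3] false AND true = false
[1.2] false AND false AND false = false
[1] false AND false = false
[2.1.1.1.1.1] false OR false OR false = false
[2.1.1.1.1] NOT false = true
[2.1.1.1] NOT true = false
[2.1.1] NOT false = true
[2.1] NOT true = false
[2.2.1] true AND false = false
[2.2.2] true OR false = true
[2.2] false → true (antecedent false ⇒ implication holds) = true
[2] false OR true = true
[root] false OR true = true
Overall: true → paid

Paid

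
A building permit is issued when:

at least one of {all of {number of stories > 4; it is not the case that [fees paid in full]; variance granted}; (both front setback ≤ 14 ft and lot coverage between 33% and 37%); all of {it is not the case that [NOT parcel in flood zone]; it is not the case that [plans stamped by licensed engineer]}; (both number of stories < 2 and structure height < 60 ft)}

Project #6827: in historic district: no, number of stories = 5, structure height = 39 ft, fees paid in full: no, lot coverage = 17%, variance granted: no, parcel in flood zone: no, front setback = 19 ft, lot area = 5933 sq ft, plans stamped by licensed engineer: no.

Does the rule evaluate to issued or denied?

Denied

Atomic conditions:
  number of stories > 4: 5 > 4 is true
  fees paid in full: no → false
  variance granted: no → false
  front setback ≤ 14 ft: 19 ≤ 14 is false
  lot coverage between 33% and 37%: 17 in [33, 37] is false
  NOT parcel in flood zone: no → true
  plans stamped by licensed engineer: no → false
  number of stories < 2: 5 < 2 is false
  structure height < 60 ft: 39 < 60 is true
Combine:
[1.2] NOT false = true
[1] true AND true AND false = false
[2] false AND false = false
[3.1] NOT true = false
[3.2] NOT false = true
[3] false AND true = false
[4] false AND true = false
[root] false OR false OR false OR false = false
Overall: false → denied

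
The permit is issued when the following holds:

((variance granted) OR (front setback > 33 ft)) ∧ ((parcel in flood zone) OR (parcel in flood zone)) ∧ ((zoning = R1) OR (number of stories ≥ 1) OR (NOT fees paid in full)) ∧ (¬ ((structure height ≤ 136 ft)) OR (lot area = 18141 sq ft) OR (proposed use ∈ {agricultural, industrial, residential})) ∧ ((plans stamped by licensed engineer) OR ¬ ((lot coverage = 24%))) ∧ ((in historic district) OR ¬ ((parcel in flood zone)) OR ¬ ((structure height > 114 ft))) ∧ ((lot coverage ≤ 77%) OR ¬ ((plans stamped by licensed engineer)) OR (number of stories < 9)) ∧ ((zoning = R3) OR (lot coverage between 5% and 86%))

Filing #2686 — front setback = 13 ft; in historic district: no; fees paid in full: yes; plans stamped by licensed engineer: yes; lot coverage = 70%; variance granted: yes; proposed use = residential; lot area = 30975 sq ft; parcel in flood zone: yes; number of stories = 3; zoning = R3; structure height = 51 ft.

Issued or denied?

Issued

Atomic conditions:
  variance granted: yes → true
  front setback > 33 ft: 13 > 33 is false
  parcel in flood zone: yes → true
  zoning = R1: R3 == R1 is false
  number of stories ≥ 1: 3 ≥ 1 is true
  NOT fees paid in full: yes → false
  structure height ≤ 136 ft: 51 ≤ 136 is true
  lot area = 18141 sq ft: 30975 == 18141 is false
  proposed use ∈ {agricultural, industrial, residential}: residential is in the set → true
  plans stamped by licensed engineer: yes → true
  lot coverage = 24%: 70 == 24 is false
  in historic district: no → false
  structure height > 114 ft: 51 > 114 is false
  lot coverage ≤ 77%: 70 ≤ 77 is true
  number of stories < 9: 3 < 9 is true
  zoning = R3: R3 == R3 is true
  lot coverage between 5% and 86%: 70 in [5, 86] is true
Combine:
[1] true OR false = true
[2] true OR true = true
[3] false OR true OR false = true
[4.1] NOT true = false
[4] false OR false OR true = true
[5.2] NOT false = true
[5] true OR true = true
[6.2] NOT true = false
[6.3] NOT false = true
[6] false OR false OR true = true
[7.2] NOT true = false
[7] true OR false OR true = true
[8] true OR true = true
[root] true AND true AND true AND true AND true AND true AND true AND true = true
Overall: true → issued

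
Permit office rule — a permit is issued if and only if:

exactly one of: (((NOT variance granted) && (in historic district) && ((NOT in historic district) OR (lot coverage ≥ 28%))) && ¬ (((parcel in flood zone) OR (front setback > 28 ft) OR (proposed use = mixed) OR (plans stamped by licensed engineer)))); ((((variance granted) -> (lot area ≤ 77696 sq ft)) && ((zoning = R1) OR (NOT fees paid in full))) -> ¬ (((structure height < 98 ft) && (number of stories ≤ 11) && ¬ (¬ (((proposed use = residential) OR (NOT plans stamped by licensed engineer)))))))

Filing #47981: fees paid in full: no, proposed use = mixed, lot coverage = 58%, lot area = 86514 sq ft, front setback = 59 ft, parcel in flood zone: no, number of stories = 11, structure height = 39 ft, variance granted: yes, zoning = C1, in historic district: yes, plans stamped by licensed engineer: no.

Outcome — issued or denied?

Issued

Atomic conditions:
  NOT variance granted: yes → false
  in historic district: yes → true
  NOT in historic district: yes → false
  lot coverage ≥ 28%: 58 ≥ 28 is true
  parcel in flood zone: no → false
  front setback > 28 ft: 59 > 28 is true
  proposed use = mixed: mixed == mixed is true
  plans stamped by licensed engineer: no → false
  variance granted: yes → true
  lot area ≤ 77696 sq ft: 86514 ≤ 77696 is false
  zoning = R1: C1 == R1 is false
  NOT fees paid in full: no → true
  structure height < 98 ft: 39 < 98 is true
  number of stories ≤ 11: 11 ≤ 11 is true
  proposed use = residential: mixed == residential is false
  NOT plans stamped by licensed engineer: no → true
Combine:
[1.1.3] false OR true = true
[1.1] false AND true AND true = false
[1.2.1] false OR true OR true OR false = true
[1.2] NOT true = false
[1] false AND false = false
[2.1.1] true → false = false
[2.1.2] false OR true = true
[2.1] false AND true = false
[2.2.1.3.1.1] false OR true = true
[2.2.1.3.1] NOT true = false
[2.2.1.3] NOT false = true
[2.2.1] true AND true AND true = true
[2.2] NOT true = false
[2] false → false (antecedent false ⇒ implication holds) = true
[root] exactly-one(false, true) = true
Overall: true → issued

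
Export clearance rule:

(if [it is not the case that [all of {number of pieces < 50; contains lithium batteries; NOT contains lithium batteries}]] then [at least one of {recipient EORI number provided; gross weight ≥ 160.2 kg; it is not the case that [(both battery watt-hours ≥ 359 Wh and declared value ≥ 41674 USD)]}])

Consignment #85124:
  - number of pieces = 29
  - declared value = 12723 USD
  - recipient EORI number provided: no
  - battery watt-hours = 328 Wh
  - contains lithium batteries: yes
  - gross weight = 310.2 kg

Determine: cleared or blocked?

Atomic conditions:
  number of pieces < 50: 29 < 50 is true
  contains lithium batteries: yes → true
  NOT contains lithium batteries: yes → false
  recipient EORI number provided: no → false
  gross weight ≥ 160.2 kg: 310.2 ≥ 160.2 is true
  battery watt-hours ≥ 359 Wh: 328 ≥ 359 is false
  declared value ≥ 41674 USD: 12723 ≥ 41674 is false
Combine:
[1.1] true AND true AND false = false
[1] NOT false = true
[2.3.1] false AND false = false
[2.3] NOT false = true
[2] false OR true OR true = true
[root] true → true = true
Overall: true → cleared

Cleared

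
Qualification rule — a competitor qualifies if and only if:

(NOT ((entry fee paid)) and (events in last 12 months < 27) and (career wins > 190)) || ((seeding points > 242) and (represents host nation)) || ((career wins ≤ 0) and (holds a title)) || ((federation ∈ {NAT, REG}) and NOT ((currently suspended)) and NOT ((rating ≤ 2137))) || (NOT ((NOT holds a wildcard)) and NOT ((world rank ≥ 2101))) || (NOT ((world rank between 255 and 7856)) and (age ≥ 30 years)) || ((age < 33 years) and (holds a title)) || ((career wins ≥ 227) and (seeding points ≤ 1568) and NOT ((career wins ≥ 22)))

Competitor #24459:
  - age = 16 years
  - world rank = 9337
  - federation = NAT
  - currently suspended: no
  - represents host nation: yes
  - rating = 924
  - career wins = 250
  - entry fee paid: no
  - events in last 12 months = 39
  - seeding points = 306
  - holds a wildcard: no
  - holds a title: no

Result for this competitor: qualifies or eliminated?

Qualifies

Atomic conditions:
  entry fee paid: no → false
  events in last 12 months < 27: 39 < 27 is false
  career wins > 190: 250 > 190 is true
  seeding points > 242: 306 > 242 is true
  represents host nation: yes → true
  career wins ≤ 0: 250 ≤ 0 is false
  holds a title: no → false
  federation ∈ {NAT, REG}: NAT is in the set → true
  currently suspended: no → false
  rating ≤ 2137: 924 ≤ 2137 is true
  NOT holds a wildcard: no → true
  world rank ≥ 2101: 9337 ≥ 2101 is true
  world rank between 255 and 7856: 9337 in [255, 7856] is false
  age ≥ 30 years: 16 ≥ 30 is false
  age < 33 years: 16 < 33 is true
  career wins ≥ 227: 250 ≥ 227 is true
  seeding points ≤ 1568: 306 ≤ 1568 is true
  career wins ≥ 22: 250 ≥ 22 is true
Combine:
[1.1] NOT false = true
[1] true AND false AND true = false
[2] true AND true = true
[3] false AND false = false
[4.2] NOT false = true
[4.3] NOT true = false
[4] true AND true AND false = false
[5.1] NOT true = false
[5.2] NOT true = false
[5] false AND false = false
[6.1] NOT false = true
[6] true AND false = false
[7] true AND false = false
[8.3] NOT true = false
[8] true AND true AND false = false
[root] false OR true OR false OR false OR false OR false OR false OR false = true
Overall: true → qualifies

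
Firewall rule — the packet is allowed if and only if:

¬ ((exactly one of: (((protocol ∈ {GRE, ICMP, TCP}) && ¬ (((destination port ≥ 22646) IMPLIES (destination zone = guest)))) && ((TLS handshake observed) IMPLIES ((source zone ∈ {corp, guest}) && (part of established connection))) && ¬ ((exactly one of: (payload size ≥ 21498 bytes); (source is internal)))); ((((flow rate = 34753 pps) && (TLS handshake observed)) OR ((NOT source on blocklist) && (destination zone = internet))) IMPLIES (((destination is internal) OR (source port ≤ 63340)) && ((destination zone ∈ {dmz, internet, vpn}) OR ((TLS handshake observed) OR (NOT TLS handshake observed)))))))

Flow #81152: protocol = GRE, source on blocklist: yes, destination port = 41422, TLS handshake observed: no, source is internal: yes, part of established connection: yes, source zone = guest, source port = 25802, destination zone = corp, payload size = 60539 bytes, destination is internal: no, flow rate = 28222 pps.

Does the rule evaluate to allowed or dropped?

Allowed

Atomic conditions:
  protocol ∈ {GRE, ICMP, TCP}: GRE is in the set → true
  destination port ≥ 22646: 41422 ≥ 22646 is true
  destination zone = guest: corp == guest is false
  TLS handshake observed: no → false
  source zone ∈ {corp, guest}: guest is in the set → true
  part of established connection: yes → true
  payload size ≥ 21498 bytes: 60539 ≥ 21498 is true
  source is internal: yes → true
  flow rate = 34753 pps: 28222 == 34753 is false
  NOT source on blocklist: yes → false
  destination zone = internet: corp == internet is false
  destination is internal: no → false
  source port ≤ 63340: 25802 ≤ 63340 is true
  destination zone ∈ {dmz, internet, vpn}: corp is not in the set → false
  NOT TLS handshake observed: no → true
Combine:
[1.1.1.2.1] true → false = false
[1.1.1.2] NOT false = true
[1.1.1] true AND true = true
[1.1.2.2] true AND true = true
[1.1.2] false → true (antecedent false ⇒ implication holds) = true
[1.1.3.1] exactly-one(true, true) = false
[1.1.3] NOT false = true
[1.1] true AND true AND true = true
[1.2.1.1] false AND false = false
[1.2.1.2] false AND false = false
[1.2.1] false OR false = false
[1.2.2.1] false OR true = true
[1.2.2.2.2] false OR true = true
[1.2.2.2] false OR true = true
[1.2.2] true AND true = true
[1.2] false → true (antecedent false ⇒ implication holds) = true
[1] exactly-one(true, true) = false
[root] NOT false = true
Overall: true → allowed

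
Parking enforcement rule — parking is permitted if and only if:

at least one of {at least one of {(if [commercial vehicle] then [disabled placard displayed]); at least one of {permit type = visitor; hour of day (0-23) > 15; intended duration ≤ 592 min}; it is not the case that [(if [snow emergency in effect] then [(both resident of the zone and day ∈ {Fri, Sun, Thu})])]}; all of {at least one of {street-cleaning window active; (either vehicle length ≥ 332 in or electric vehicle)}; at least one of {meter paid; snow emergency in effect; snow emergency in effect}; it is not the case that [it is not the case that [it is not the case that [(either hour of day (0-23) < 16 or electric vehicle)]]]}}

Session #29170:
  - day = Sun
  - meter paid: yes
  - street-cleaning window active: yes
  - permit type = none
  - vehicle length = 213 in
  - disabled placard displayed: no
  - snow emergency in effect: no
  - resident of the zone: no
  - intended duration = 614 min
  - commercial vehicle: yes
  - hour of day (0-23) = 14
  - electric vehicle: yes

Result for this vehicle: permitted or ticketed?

Ticketed

Atomic conditions:
  commercial vehicle: yes → true
  disabled placard displayed: no → false
  permit type = visitor: none == visitor is false
  hour of day (0-23) > 15: 14 > 15 is false
  intended duration ≤ 592 min: 614 ≤ 592 is false
  snow emergency in effect: no → false
  resident of the zone: no → false
  day ∈ {Fri, Sun, Thu}: Sun is in the set → true
  street-cleaning window active: yes → true
  vehicle length ≥ 332 in: 213 ≥ 332 is false
  electric vehicle: yes → true
  meter paid: yes → true
  hour of day (0-23) < 16: 14 < 16 is true
Combine:
[1.1] true → false = false
[1.2] false OR false OR false = false
[1.3.1.2] false AND true = false
[1.3.1] false → false (antecedent false ⇒ implication holds) = true
[1.3] NOT true = false
[1] false OR false OR false = false
[2.1.2] false OR true = true
[2.1] true OR true = true
[2.2] true OR false OR false = true
[2.3.1.1.1] true OR true = true
[2.3.1.1] NOT true = false
[2.3.1] NOT false = true
[2.3] NOT true = false
[2] true AND true AND false = false
[root] false OR false = false
Overall: false → ticketed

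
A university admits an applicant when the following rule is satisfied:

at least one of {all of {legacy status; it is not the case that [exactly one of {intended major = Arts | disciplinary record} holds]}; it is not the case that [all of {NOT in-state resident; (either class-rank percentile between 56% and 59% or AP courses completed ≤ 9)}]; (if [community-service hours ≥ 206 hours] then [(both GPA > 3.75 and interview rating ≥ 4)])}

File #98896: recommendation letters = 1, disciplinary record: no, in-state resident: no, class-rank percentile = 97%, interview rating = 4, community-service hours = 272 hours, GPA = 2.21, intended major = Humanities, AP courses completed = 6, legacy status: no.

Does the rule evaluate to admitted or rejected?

Rejected

Atomic conditions:
  legacy status: no → false
  intended major = Arts: Humanities == Arts is false
  disciplinary record: no → false
  NOT in-state resident: no → true
  class-rank percentile between 56% and 59%: 97 in [56, 59] is false
  AP courses completed ≤ 9: 6 ≤ 9 is true
  community-service hours ≥ 206 hours: 272 ≥ 206 is true
  GPA > 3.75: 2.21 > 3.75 is false
  interview rating ≥ 4: 4 ≥ 4 is true
Combine:
[1.2.1] exactly-one(false, false) = false
[1.2] NOT false = true
[1] false AND true = false
[2.1.2] false OR true = true
[2.1] true AND true = true
[2] NOT true = false
[3.2] false AND true = false
[3] true → false = false
[root] false OR false OR false = false
Overall: false → rejected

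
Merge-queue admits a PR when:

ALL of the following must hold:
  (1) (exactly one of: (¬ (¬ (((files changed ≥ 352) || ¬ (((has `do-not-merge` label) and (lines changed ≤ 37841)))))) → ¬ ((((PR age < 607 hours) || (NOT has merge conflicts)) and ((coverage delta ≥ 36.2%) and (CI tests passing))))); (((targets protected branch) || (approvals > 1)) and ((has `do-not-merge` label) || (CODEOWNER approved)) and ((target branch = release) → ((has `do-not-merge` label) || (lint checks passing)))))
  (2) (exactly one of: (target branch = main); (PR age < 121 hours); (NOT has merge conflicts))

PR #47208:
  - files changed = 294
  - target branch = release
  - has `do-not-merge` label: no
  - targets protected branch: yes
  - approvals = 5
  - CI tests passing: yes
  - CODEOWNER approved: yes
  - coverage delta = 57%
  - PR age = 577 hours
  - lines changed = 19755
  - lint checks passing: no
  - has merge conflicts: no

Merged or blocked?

Blocked

Atomic conditions:
  files changed ≥ 352: 294 ≥ 352 is false
  has `do-not-merge` label: no → false
  lines changed ≤ 37841: 19755 ≤ 37841 is true
  PR age < 607 hours: 577 < 607 is true
  NOT has merge conflicts: no → true
  coverage delta ≥ 36.2%: 57 ≥ 36.2 is true
  CI tests passing: yes → true
  targets protected branch: yes → true
  approvals > 1: 5 > 1 is true
  CODEOWNER approved: yes → true
  target branch = release: release == release is true
  lint checks passing: no → false
  target branch = main: release == main is false
  PR age < 121 hours: 577 < 121 is false
Combine:
[1.1.1.1.1.2.1] false AND true = false
[1.1.1.1.1.2] NOT false = true
[1.1.1.1.1] false OR true = true
[1.1.1.1] NOT true = false
[1.1.1] NOT false = true
[1.1.2.1.1] true OR true = true
[1.1.2.1.2] true AND true = true
[1.1.2.1] true AND true = true
[1.1.2] NOT true = false
[1.1] true → false = false
[1.2.1] true OR true = true
[1.2.2] false OR true = true
[1.2.3.2] false OR false = false
[1.2.3] true → false = false
[1.2] true AND true AND false = false
[1] exactly-one(false, false) = false
[2] exactly-one(false, false, true) = true
[root] false AND true = false
Overall: false → blocked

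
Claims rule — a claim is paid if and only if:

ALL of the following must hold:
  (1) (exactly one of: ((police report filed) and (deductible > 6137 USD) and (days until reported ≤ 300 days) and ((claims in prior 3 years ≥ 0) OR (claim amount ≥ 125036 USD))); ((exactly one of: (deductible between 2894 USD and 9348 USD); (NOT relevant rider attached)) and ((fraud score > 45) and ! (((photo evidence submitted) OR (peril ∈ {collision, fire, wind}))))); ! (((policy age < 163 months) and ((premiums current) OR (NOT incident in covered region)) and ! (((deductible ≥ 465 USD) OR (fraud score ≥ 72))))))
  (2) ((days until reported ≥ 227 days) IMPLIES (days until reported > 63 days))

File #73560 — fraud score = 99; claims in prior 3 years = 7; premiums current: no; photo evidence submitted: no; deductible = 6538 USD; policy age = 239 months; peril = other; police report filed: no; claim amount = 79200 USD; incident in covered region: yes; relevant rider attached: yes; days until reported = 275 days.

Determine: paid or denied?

Denied

Atomic conditions:
  police report filed: no → false
  deductible > 6137 USD: 6538 > 6137 is true
  days until reported ≤ 300 days: 275 ≤ 300 is true
  claims in prior 3 years ≥ 0: 7 ≥ 0 is true
  claim amount ≥ 125036 USD: 79200 ≥ 125036 is false
  deductible between 2894 USD and 9348 USD: 6538 in [2894, 9348] is true
  NOT relevant rider attached: yes → false
  fraud score > 45: 99 > 45 is true
  photo evidence submitted: no → false
  peril ∈ {collision, fire, wind}: other is not in the set → false
  policy age < 163 months: 239 < 163 is false
  premiums current: no → false
  NOT incident in covered region: yes → false
  deductible ≥ 465 USD: 6538 ≥ 465 is true
  fraud score ≥ 72: 99 ≥ 72 is true
  days until reported ≥ 227 days: 275 ≥ 227 is true
  days until reported > 63 days: 275 > 63 is true
Combine:
[1.1.4] true OR false = true
[1.1] false AND true AND true AND true = false
[1.2.1] exactly-one(true, false) = true
[1.2.2.2.1] false OR false = false
[1.2.2.2] NOT false = true
[1.2.2] true AND true = true
[1.2] true AND true = true
[1.3.1.2] false OR false = false
[1.3.1.3.1] true OR true = true
[1.3.1.3] NOT true = false
[1.3.1] false AND false AND false = false
[1.3] NOT false = true
[1] exactly-one(false, true, true) = false
[2] true → true = true
[root] false AND true = false
Overall: false → denied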